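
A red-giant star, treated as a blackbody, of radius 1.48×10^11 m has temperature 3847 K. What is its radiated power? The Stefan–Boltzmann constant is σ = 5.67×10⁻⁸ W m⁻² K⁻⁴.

P ≈ 3.42×10^30 W

A = 4πr² = 4π × (1.48×10^11)² = 2.75×10^23 m².
P = σAT⁴ = 5.67×10⁻⁸ × 2.75×10^23 × (3847)⁴ = 5.67×10⁻⁸ × 2.75×10^23 × 2.19×10^14.
P = 3.42×10^30 W.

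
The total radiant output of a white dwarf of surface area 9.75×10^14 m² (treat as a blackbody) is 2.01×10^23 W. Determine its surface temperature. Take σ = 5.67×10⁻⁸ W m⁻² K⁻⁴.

T ≈ 7770 K

From P = σAT⁴, T = (P / σA)^(1/4) = (2.01×10^23 / (5.67×10⁻⁸ × 9.75×10^14))^(1/4).
T = (3.64×10^15)^(1/4) = 7770 K.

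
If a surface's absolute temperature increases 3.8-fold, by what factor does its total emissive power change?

P ∝ T⁴, so the power scales as (3.8)⁴ = 209.

factor ≈ 209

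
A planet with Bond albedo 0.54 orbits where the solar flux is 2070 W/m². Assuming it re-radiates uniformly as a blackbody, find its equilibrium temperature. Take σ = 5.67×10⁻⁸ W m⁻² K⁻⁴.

T ≈ 255 K

Power absorbed = (1−a)S·πR²; power emitted = 4πR²σT⁴. Equating and cancelling πR²:
T = ((1−a)S / 4σ)^(1/4) = (952 / (4 × 5.67×10⁻⁸))^(1/4) = (4.20×10^9)^(1/4).
T = 255 K.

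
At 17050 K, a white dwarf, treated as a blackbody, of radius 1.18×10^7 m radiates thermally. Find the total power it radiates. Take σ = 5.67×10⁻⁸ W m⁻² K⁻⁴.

A = 4πr² = 4π × (1.18×10^7)² = 1.75×10^15 m².
P = σAT⁴ = 5.67×10⁻⁸ × 1.75×10^15 × (17050)⁴ = 5.67×10⁻⁸ × 1.75×10^15 × 8.45×10^16.
P = 8.38×10^24 W.

P ≈ 8.38×10^24 W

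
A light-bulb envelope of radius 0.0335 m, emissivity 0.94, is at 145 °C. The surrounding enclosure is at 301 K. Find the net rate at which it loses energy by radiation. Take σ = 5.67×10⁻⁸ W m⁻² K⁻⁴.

Q ≈ 16.8 W

A = 4πr² = 4π × (0.0335)² = 0.0141 m².
Convert: 145 °C = 418 K.
Q = εσA(T⁴ − T_s⁴). T⁴ − T_s⁴ = (418)⁴ − (301)⁴ = 3.05×10^10 − 8.21×10^9 = 2.23×10^10 K⁴.
Q = 0.94 × 5.67×10⁻⁸ × 0.0141 × 2.23×10^10 = 16.8 W.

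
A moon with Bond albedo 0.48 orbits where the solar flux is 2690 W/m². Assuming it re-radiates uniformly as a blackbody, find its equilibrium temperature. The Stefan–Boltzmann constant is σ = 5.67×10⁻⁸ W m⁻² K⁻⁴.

Power absorbed = (1−a)S·πR²; power emitted = 4πR²σT⁴. Equating and cancelling πR²:
T = ((1−a)S / 4σ)^(1/4) = (1400 / (4 × 5.67×10⁻⁸))^(1/4) = (6.17×10^9)^(1/4).
T = 280 K.

T ≈ 280 K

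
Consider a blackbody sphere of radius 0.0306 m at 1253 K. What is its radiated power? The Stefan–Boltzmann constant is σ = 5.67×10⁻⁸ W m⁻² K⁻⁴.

A = 4πr² = 4π × (0.0306)² = 0.0118 m².
P = σAT⁴ = 5.67×10⁻⁸ × 0.0118 × (1253)⁴ = 5.67×10⁻⁸ × 0.0118 × 2.46×10^12.
P = 1640 W.

P ≈ 1640 W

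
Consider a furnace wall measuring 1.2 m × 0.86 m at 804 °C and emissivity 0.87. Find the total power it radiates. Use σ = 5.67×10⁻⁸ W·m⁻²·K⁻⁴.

P ≈ 68500 W

A = 1.2 × 0.86 = 1.03 m².
804 °C = 1077 K.
Stefan–Boltzmann: P = εσAT⁴ = 0.87 × 5.67×10⁻⁸ × 1.03 × (1077)⁴ = 0.87 × 5.67×10⁻⁸ × 1.03 × 1.35×10^12.
P = 68500 W.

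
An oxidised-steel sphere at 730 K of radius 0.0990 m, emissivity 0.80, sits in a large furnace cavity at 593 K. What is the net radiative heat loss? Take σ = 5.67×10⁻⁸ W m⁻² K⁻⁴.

Q ≈ 896 W

A = 4πr² = 4π × (0.0990)² = 0.123 m².
Q = εσA(T⁴ − T_s⁴). T⁴ − T_s⁴ = (730)⁴ − (593)⁴ = 2.84×10^11 − 1.24×10^11 = 1.60×10^11 K⁴.
Q = 0.80 × 5.67×10⁻⁸ × 0.123 × 1.60×10^11 = 896 W.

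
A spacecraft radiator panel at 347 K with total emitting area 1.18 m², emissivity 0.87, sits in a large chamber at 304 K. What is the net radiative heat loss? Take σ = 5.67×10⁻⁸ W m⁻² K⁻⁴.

Q = εσA(T⁴ − T_s⁴). T⁴ − T_s⁴ = (347)⁴ − (304)⁴ = 1.45×10^10 − 8.54×10^9 = 5.96×10^9 K⁴.
Q = 0.87 × 5.67×10⁻⁸ × 1.18 × 5.96×10^9 = 347 W.

Q ≈ 347 W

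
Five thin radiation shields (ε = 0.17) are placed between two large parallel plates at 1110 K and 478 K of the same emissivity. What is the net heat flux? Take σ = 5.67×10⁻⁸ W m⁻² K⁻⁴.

q ≈ 1290 W/m²

Each of the 6 gaps contributes resistance (2/ε − 1) = 2/0.17 − 1 = 10.76; total = 64.59.
q = σ(T₁⁴ − T₂⁴) / 64.59 = 5.67×10⁻⁸ × 1.47×10^12 / 64.59 = 1290 W/m².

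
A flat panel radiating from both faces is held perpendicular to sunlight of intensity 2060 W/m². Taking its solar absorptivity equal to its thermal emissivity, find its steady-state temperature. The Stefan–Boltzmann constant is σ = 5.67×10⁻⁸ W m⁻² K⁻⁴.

Absorbed flux αS = emitted flux 2εσT⁴ per unit area; with α = ε this gives T = (S/2σ)^(1/4).
T = (2060 / (2 × 5.67×10⁻⁸))^(1/4) = (1.82×10^10)^(1/4).
T = 367 K.

T ≈ 367 K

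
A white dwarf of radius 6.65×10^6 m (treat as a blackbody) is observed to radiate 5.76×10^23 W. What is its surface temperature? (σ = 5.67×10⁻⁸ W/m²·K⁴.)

A = 4πr² = 4π × (6.65×10^6)² = 5.56×10^14 m².
From P = σAT⁴, T = (P / σA)^(1/4) = (5.76×10^23 / (5.67×10⁻⁸ × 5.56×10^14))^(1/4).
T = (1.83×10^16)^(1/4) = 11600 K.

T ≈ 11600 K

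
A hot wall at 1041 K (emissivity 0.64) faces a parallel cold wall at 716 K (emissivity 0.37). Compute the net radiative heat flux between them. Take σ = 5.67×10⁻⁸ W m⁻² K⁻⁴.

q ≈ 15800 W/m²

For two large parallel gray plates, q = σ(T₁⁴ − T₂⁴) / (1/ε₁ + 1/ε₂ − 1).
1/ε₁ + 1/ε₂ − 1 = 1/0.64 + 1/0.37 − 1 = 3.265.
T₁⁴ − T₂⁴ = 1.17×10^12 − 2.63×10^11 = 9.12×10^11 K⁴.
q = 5.67×10⁻⁸ × 9.12×10^11 / 3.265 = 15800 W/m².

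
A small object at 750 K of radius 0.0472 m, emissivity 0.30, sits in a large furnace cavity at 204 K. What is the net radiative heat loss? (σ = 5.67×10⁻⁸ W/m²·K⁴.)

A = 4πr² = 4π × (0.0472)² = 0.0280 m².
Q = εσA(T⁴ − T_s⁴). T⁴ − T_s⁴ = (750)⁴ − (204)⁴ = 3.16×10^11 − 1.73×10^9 = 3.15×10^11 K⁴.
Q = 0.30 × 5.67×10⁻⁸ × 0.0280 × 3.15×10^11 = 150 W.

Q ≈ 150 W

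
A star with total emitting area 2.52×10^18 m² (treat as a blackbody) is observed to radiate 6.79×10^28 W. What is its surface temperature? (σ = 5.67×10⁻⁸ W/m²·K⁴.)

From P = σAT⁴, T = (P / σA)^(1/4) = (6.79×10^28 / (5.67×10⁻⁸ × 2.52×10^18))^(1/4).
T = (4.75×10^17)^(1/4) = 26300 K.

T ≈ 26300 K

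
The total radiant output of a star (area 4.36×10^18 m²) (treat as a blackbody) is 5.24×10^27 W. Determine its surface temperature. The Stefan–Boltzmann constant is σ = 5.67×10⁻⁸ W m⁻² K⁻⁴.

T ≈ 12100 K

From P = σAT⁴, T = (P / σA)^(1/4) = (5.24×10^27 / (5.67×10⁻⁸ × 4.36×10^18))^(1/4).
T = (2.12×10^16)^(1/4) = 12100 K.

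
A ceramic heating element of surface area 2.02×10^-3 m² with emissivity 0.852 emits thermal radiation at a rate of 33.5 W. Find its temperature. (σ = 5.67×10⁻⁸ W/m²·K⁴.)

T ≈ 765 K

From P = εσAT⁴, T = (P / εσA)^(1/4) = (33.5 / (0.852 × 5.67×10⁻⁸ × 2.02×10^-3))^(1/4).
T = (3.43×10^11)^(1/4) = 765 K.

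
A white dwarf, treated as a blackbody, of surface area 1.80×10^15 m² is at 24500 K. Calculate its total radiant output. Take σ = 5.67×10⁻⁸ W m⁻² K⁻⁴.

P ≈ 3.68×10^25 W

P = σAT⁴ = 5.67×10⁻⁸ × 1.80×10^15 × (24500)⁴ = 5.67×10⁻⁸ × 1.80×10^15 × 3.60×10^17.
P = 3.68×10^25 W.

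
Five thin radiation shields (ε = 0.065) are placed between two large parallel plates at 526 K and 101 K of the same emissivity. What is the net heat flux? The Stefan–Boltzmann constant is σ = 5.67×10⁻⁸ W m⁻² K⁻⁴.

Each of the 6 gaps contributes resistance (2/ε − 1) = 2/0.065 − 1 = 29.77; total = 178.6.
q = σ(T₁⁴ − T₂⁴) / 178.6 = 5.67×10⁻⁸ × 7.64×10^10 / 178.6 = 24.3 W/m².

q ≈ 24.3 W/m²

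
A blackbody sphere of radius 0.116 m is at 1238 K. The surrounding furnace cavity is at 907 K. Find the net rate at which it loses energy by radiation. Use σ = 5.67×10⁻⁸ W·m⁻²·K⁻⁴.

A = 4πr² = 4π × (0.116)² = 0.169 m².
Q = σA(T⁴ − T_s⁴). T⁴ − T_s⁴ = (1238)⁴ − (907)⁴ = 2.35×10^12 − 6.77×10^11 = 1.67×10^12 K⁴.
Q = 5.67×10⁻⁸ × 0.169 × 1.67×10^12 = 16000 W.

Q ≈ 16000 W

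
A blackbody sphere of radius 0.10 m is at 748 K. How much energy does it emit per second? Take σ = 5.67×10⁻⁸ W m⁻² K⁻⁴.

P ≈ 2230 W

A = 4πr² = 4π × (0.10)² = 0.126 m².
P = σAT⁴ = 5.67×10⁻⁸ × 0.126 × (748)⁴ = 5.67×10⁻⁸ × 0.126 × 3.13×10^11.
P = 2230 W.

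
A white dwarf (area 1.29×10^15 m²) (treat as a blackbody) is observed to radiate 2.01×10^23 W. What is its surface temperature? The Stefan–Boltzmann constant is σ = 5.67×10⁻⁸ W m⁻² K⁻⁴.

From P = σAT⁴, T = (P / σA)^(1/4) = (2.01×10^23 / (5.67×10⁻⁸ × 1.29×10^15))^(1/4).
T = (2.75×10^15)^(1/4) = 7240 K.

T ≈ 7240 K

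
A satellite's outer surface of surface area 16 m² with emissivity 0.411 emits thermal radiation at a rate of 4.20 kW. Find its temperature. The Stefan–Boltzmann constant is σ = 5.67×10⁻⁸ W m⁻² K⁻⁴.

From P = εσAT⁴, T = (P / εσA)^(1/4) = (4200 / (0.411 × 5.67×10⁻⁸ × 16.0))^(1/4).
T = (1.13×10^10)^(1/4) = 326 K.

T ≈ 326 K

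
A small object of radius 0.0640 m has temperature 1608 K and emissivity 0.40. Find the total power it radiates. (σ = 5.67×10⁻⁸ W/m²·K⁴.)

P ≈ 7800 W

A = 4πr² = 4π × (0.0640)² = 0.0515 m².
Stefan–Boltzmann: P = εσAT⁴ = 0.40 × 5.67×10⁻⁸ × 0.0515 × (1608)⁴ = 0.40 × 5.67×10⁻⁸ × 0.0515 × 6.69×10^12.
P = 7800 W.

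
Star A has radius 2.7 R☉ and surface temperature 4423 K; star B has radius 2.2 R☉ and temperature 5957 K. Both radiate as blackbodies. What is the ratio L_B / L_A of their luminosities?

L_B/L_A ≈ 2.18

L = 4πR²σT⁴ ∝ R²T⁴, so L_B/L_A = (2.2/2.7)² × (5957/4423)⁴ = 0.664 × 3.29 = 2.18.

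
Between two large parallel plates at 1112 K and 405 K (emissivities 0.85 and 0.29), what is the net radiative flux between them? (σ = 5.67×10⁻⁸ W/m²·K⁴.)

q ≈ 23500 W/m²

For two large parallel gray plates, q = σ(T₁⁴ − T₂⁴) / (1/ε₁ + 1/ε₂ − 1).
1/ε₁ + 1/ε₂ − 1 = 1/0.85 + 1/0.29 − 1 = 3.625.
T₁⁴ − T₂⁴ = 1.53×10^12 − 2.69×10^10 = 1.50×10^12 K⁴.
q = 5.67×10⁻⁸ × 1.50×10^12 / 3.625 = 23500 W/m².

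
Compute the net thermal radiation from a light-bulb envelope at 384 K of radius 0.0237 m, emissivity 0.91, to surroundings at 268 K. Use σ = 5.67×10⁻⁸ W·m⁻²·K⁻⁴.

Q ≈ 6.04 W

A = 4πr² = 4π × (0.0237)² = 7.06×10^-3 m².
Q = εσA(T⁴ − T_s⁴). T⁴ − T_s⁴ = (384)⁴ − (268)⁴ = 2.17×10^10 − 5.16×10^9 = 1.66×10^10 K⁴.
Q = 0.91 × 5.67×10⁻⁸ × 7.06×10^-3 × 1.66×10^10 = 6.04 W.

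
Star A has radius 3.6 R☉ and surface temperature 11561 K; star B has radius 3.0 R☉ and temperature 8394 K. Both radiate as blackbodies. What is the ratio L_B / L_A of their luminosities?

L = 4πR²σT⁴ ∝ R²T⁴, so L_B/L_A = (3.0/3.6)² × (8394/11561)⁴ = 0.694 × 0.278 = 0.193.

L_B/L_A ≈ 0.193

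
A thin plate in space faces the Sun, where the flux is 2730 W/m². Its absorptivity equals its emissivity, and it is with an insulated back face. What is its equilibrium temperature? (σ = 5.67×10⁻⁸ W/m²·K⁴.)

T ≈ 468 K

Absorbed flux αS = emitted flux εσT⁴ (one radiating face); with α = ε, T = (S/σ)^(1/4).
T = (2730 / 5.67×10⁻⁸)^(1/4) = (4.81×10^10)^(1/4).
T = 468 K.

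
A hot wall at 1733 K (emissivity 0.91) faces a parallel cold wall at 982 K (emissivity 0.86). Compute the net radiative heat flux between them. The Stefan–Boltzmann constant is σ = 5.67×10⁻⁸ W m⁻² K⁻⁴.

q ≈ 3.64×10^5 W/m²

For two large parallel gray plates, q = σ(T₁⁴ − T₂⁴) / (1/ε₁ + 1/ε₂ − 1).
1/ε₁ + 1/ε₂ − 1 = 1/0.91 + 1/0.86 − 1 = 1.262.
T₁⁴ − T₂⁴ = 9.02×10^12 − 9.30×10^11 = 8.09×10^12 K⁴.
q = 5.67×10⁻⁸ × 8.09×10^12 / 1.262 = 3.64×10^5 W/m².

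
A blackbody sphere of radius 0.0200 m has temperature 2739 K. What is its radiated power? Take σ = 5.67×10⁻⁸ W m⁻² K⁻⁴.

A = 4πr² = 4π × (0.0200)² = 5.03×10^-3 m².
P = σAT⁴ = 5.67×10⁻⁸ × 5.03×10^-3 × (2739)⁴ = 5.67×10⁻⁸ × 5.03×10^-3 × 5.63×10^13.
P = 16000 W.

P ≈ 16000 W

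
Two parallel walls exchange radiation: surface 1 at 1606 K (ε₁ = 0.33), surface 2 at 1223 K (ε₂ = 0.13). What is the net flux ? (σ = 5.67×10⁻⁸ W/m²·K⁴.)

q ≈ 25700 W/m²

For two large parallel gray plates, q = σ(T₁⁴ − T₂⁴) / (1/ε₁ + 1/ε₂ − 1).
1/ε₁ + 1/ε₂ − 1 = 1/0.33 + 1/0.13 − 1 = 9.723.
T₁⁴ − T₂⁴ = 6.65×10^12 − 2.24×10^12 = 4.42×10^12 K⁴.
q = 5.67×10⁻⁸ × 4.42×10^12 / 9.723 = 25700 W/m².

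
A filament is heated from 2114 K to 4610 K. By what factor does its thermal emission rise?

ratio ≈ 22.6

P ∝ T⁴, so the ratio is (4610/2114)⁴ = (2.181)⁴ = 22.6.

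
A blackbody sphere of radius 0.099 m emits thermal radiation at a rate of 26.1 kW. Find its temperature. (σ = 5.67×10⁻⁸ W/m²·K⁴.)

A = 4πr² = 4π × (0.099)² = 0.123 m².
From P = σAT⁴, T = (P / σA)^(1/4) = (26100 / (5.67×10⁻⁸ × 0.123))^(1/4).
T = (3.74×10^12)^(1/4) = 1390 K.

T ≈ 1390 K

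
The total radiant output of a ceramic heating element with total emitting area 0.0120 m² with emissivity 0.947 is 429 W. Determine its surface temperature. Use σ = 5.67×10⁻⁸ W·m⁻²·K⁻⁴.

T ≈ 903 K

From P = εσAT⁴, T = (P / εσA)^(1/4) = (429 / (0.947 × 5.67×10⁻⁸ × 0.0120))^(1/4).
T = (6.66×10^11)^(1/4) = 903 K.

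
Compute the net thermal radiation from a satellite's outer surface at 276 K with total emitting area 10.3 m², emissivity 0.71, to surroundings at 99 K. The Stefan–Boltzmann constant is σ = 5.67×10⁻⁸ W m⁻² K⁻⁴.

Q = εσA(T⁴ − T_s⁴). T⁴ − T_s⁴ = (276)⁴ − (99)⁴ = 5.80×10^9 − 9.61×10^7 = 5.71×10^9 K⁴.
Q = 0.71 × 5.67×10⁻⁸ × 10.3 × 5.71×10^9 = 2370 W.

Q ≈ 2370 W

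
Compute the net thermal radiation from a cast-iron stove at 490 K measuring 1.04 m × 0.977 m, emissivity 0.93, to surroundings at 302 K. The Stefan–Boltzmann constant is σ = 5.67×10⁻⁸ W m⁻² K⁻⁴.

A = 1.04 × 0.977 = 1.02 m².
Q = εσA(T⁴ − T_s⁴). T⁴ − T_s⁴ = (490)⁴ − (302)⁴ = 5.76×10^10 − 8.32×10^9 = 4.93×10^10 K⁴.
Q = 0.93 × 5.67×10⁻⁸ × 1.02 × 4.93×10^10 = 2640 W.

Q ≈ 2640 W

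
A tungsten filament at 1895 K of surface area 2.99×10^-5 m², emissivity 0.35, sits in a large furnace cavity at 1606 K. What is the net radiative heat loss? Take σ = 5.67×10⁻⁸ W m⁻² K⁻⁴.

Q ≈ 3.70 W

Q = εσA(T⁴ − T_s⁴). T⁴ − T_s⁴ = (1895)⁴ − (1606)⁴ = 1.29×10^13 − 6.65×10^12 = 6.24×10^12 K⁴.
Q = 0.35 × 5.67×10⁻⁸ × 2.99×10^-5 × 6.24×10^12 = 3.70 W.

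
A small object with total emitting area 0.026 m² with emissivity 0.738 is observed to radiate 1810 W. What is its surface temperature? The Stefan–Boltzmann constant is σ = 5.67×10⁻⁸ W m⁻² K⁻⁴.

T ≈ 1140 K

From P = εσAT⁴, T = (P / εσA)^(1/4) = (1810 / (0.738 × 5.67×10⁻⁸ × 0.0260))^(1/4).
T = (1.66×10^12)^(1/4) = 1140 K.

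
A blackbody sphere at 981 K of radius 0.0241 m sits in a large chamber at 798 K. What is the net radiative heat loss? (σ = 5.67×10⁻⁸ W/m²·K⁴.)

A = 4πr² = 4π × (0.0241)² = 7.30×10^-3 m².
Q = σA(T⁴ − T_s⁴). T⁴ − T_s⁴ = (981)⁴ − (798)⁴ = 9.26×10^11 − 4.06×10^11 = 5.21×10^11 K⁴.
Q = 5.67×10⁻⁸ × 7.30×10^-3 × 5.21×10^11 = 215 W.

Q ≈ 215 W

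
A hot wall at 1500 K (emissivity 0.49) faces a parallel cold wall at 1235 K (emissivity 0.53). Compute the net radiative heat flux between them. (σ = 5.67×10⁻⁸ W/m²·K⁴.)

For two large parallel gray plates, q = σ(T₁⁴ − T₂⁴) / (1/ε₁ + 1/ε₂ − 1).
1/ε₁ + 1/ε₂ − 1 = 1/0.49 + 1/0.53 − 1 = 2.928.
T₁⁴ − T₂⁴ = 5.06×10^12 − 2.33×10^12 = 2.74×10^12 K⁴.
q = 5.67×10⁻⁸ × 2.74×10^12 / 2.928 = 53000 W/m².

q ≈ 53000 W/m²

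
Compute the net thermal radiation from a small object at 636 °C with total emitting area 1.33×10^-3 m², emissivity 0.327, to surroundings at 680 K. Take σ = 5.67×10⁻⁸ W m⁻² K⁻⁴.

Q ≈ 11.6 W

Convert: 636 °C = 909 K.
Q = εσA(T⁴ − T_s⁴). T⁴ − T_s⁴ = (909)⁴ − (680)⁴ = 6.83×10^11 − 2.14×10^11 = 4.69×10^11 K⁴.
Q = 0.327 × 5.67×10⁻⁸ × 1.33×10^-3 × 4.69×10^11 = 11.6 W.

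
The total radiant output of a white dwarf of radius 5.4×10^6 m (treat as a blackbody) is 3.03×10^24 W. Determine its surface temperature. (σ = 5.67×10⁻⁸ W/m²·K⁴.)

T ≈ 19500 K

A = 4πr² = 4π × (5.4×10^6)² = 3.66×10^14 m².
From P = σAT⁴, T = (P / σA)^(1/4) = (3.03×10^24 / (5.67×10⁻⁸ × 3.66×10^14))^(1/4).
T = (1.46×10^17)^(1/4) = 19500 K.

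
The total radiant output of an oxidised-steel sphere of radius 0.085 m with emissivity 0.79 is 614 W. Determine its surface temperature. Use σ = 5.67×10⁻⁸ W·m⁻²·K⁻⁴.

T ≈ 623 K

A = 4πr² = 4π × (0.085)² = 0.0908 m².
From P = εσAT⁴, T = (P / εσA)^(1/4) = (614 / (0.79 × 5.67×10⁻⁸ × 0.0908))^(1/4).
T = (1.51×10^11)^(1/4) = 623 K.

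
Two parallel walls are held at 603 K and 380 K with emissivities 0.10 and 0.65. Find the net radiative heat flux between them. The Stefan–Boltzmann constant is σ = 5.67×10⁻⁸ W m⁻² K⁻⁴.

q ≈ 599 W/m²

For two large parallel gray plates, q = σ(T₁⁴ − T₂⁴) / (1/ε₁ + 1/ε₂ − 1).
1/ε₁ + 1/ε₂ − 1 = 1/0.10 + 1/0.65 − 1 = 10.54.
T₁⁴ − T₂⁴ = 1.32×10^11 − 2.09×10^10 = 1.11×10^11 K⁴.
q = 5.67×10⁻⁸ × 1.11×10^11 / 10.54 = 599 W/m².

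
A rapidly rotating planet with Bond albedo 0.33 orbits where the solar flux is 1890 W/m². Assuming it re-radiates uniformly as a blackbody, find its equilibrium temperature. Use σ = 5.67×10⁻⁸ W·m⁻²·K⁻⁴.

T ≈ 273 K

Power absorbed = (1−a)S·πR²; power emitted = 4πR²σT⁴. Equating and cancelling πR²:
T = ((1−a)S / 4σ)^(1/4) = (1270 / (4 × 5.67×10⁻⁸))^(1/4) = (5.58×10^9)^(1/4).
T = 273 K.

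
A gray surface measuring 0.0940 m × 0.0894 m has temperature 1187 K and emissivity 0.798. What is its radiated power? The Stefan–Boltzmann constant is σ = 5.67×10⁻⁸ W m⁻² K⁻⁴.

A = 0.0940 × 0.0894 = 8.40×10^-3 m².
P = εσAT⁴ = 0.798 × 5.67×10⁻⁸ × 8.40×10^-3 × (1187)⁴ = 0.798 × 5.67×10⁻⁸ × 8.40×10^-3 × 1.99×10^12.
P = 755 W.

P ≈ 755 W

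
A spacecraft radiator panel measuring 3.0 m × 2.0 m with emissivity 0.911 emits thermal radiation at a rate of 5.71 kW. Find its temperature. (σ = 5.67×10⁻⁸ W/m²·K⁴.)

T ≈ 368 K

A = 3.0 × 2.0 = 6.00 m².
From P = εσAT⁴, T = (P / εσA)^(1/4) = (5710 / (0.911 × 5.67×10⁻⁸ × 6.00))^(1/4).
T = (1.84×10^10)^(1/4) = 368 K.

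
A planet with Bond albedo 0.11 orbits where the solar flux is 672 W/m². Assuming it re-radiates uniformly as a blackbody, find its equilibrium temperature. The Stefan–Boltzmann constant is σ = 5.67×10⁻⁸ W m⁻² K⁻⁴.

Power absorbed = (1−a)S·πR²; power emitted = 4πR²σT⁴. Equating and cancelling πR²:
T = ((1−a)S / 4σ)^(1/4) = (598 / (4 × 5.67×10⁻⁸))^(1/4) = (2.64×10^9)^(1/4).
T = 227 K.

T ≈ 227 K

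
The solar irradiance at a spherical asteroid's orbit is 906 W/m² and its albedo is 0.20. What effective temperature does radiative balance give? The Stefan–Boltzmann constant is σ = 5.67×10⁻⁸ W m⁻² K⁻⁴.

T ≈ 238 K

Power absorbed = (1−a)S·πR²; power emitted = 4πR²σT⁴. Equating and cancelling πR²:
T = ((1−a)S / 4σ)^(1/4) = (725 / (4 × 5.67×10⁻⁸))^(1/4) = (3.20×10^9)^(1/4).
T = 238 K.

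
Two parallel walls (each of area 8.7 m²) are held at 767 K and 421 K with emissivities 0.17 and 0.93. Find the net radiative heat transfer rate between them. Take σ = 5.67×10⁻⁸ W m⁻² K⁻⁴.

For two large parallel gray plates, q = σ(T₁⁴ − T₂⁴) / (1/ε₁ + 1/ε₂ − 1).
1/ε₁ + 1/ε₂ − 1 = 1/0.17 + 1/0.93 − 1 = 5.958.
T₁⁴ − T₂⁴ = 3.46×10^11 − 3.14×10^10 = 3.15×10^11 K⁴.
q = 5.67×10⁻⁸ × 3.15×10^11 / 5.958 = 2990 W/m².
Q = q·A = 2990 × 8.7 = 26100 W.

Q ≈ 26100 W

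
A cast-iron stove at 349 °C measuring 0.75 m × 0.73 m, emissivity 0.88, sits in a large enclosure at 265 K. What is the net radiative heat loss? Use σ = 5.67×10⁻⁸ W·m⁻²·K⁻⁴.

Q ≈ 3950 W

A = 0.75 × 0.73 = 0.547 m².
Convert: 349 °C = 622 K.
Q = εσA(T⁴ − T_s⁴). T⁴ − T_s⁴ = (622)⁴ − (265)⁴ = 1.50×10^11 − 4.93×10^9 = 1.45×10^11 K⁴.
Q = 0.88 × 5.67×10⁻⁸ × 0.547 × 1.45×10^11 = 3950 W.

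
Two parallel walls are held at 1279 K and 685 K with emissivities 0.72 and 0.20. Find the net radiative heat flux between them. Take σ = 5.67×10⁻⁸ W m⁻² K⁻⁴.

q ≈ 25800 W/m²

For two large parallel gray plates, q = σ(T₁⁴ − T₂⁴) / (1/ε₁ + 1/ε₂ − 1).
1/ε₁ + 1/ε₂ − 1 = 1/0.72 + 1/0.20 − 1 = 5.389.
T₁⁴ − T₂⁴ = 2.68×10^12 − 2.20×10^11 = 2.46×10^12 K⁴.
q = 5.67×10⁻⁸ × 2.46×10^12 / 5.389 = 25800 W/m².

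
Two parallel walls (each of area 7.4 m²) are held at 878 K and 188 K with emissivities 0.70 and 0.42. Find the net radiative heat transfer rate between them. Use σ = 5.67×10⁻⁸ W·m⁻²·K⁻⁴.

Q ≈ 88600 W

For two large parallel gray plates, q = σ(T₁⁴ − T₂⁴) / (1/ε₁ + 1/ε₂ − 1).
1/ε₁ + 1/ε₂ − 1 = 1/0.70 + 1/0.42 − 1 = 2.810.
T₁⁴ − T₂⁴ = 5.94×10^11 − 1.25×10^9 = 5.93×10^11 K⁴.
q = 5.67×10⁻⁸ × 5.93×10^11 / 2.810 = 12000 W/m².
Q = q·A = 12000 × 7.4 = 88600 W.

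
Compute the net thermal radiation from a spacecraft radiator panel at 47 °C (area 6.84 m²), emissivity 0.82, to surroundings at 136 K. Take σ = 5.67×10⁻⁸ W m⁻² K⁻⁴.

Convert: 47 °C = 320 K.
Q = εσA(T⁴ − T_s⁴). T⁴ − T_s⁴ = (320)⁴ − (136)⁴ = 1.05×10^10 − 3.42×10^8 = 1.01×10^10 K⁴.
Q = 0.82 × 5.67×10⁻⁸ × 6.84 × 1.01×10^10 = 3230 W.

Q ≈ 3230 W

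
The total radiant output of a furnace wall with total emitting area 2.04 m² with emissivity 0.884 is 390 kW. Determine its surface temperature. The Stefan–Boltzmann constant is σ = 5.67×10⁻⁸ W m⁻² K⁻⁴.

T ≈ 1400 K

From P = εσAT⁴, T = (P / εσA)^(1/4) = (3.90×10^5 / (0.884 × 5.67×10⁻⁸ × 2.04))^(1/4).
T = (3.81×10^12)^(1/4) = 1400 K.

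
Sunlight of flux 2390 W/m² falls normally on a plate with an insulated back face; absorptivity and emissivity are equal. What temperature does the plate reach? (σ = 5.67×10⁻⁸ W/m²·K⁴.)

Absorbed flux αS = emitted flux εσT⁴ (one radiating face); with α = ε, T = (S/σ)^(1/4).
T = (2390 / 5.67×10⁻⁸)^(1/4) = (4.22×10^10)^(1/4).
T = 453 K.

T ≈ 453 K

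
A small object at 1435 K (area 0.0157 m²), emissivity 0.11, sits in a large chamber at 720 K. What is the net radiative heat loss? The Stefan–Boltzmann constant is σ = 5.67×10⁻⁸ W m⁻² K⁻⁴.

Q ≈ 389 W

Q = εσA(T⁴ − T_s⁴). T⁴ − T_s⁴ = (1435)⁴ − (720)⁴ = 4.24×10^12 − 2.69×10^11 = 3.97×10^12 K⁴.
Q = 0.11 × 5.67×10⁻⁸ × 0.0157 × 3.97×10^12 = 389 W.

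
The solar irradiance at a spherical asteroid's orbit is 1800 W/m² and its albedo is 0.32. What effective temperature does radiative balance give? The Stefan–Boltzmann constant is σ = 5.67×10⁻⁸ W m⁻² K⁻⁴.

Power absorbed = (1−a)S·πR²; power emitted = 4πR²σT⁴. Equating and cancelling πR²:
T = ((1−a)S / 4σ)^(1/4) = (1220 / (4 × 5.67×10⁻⁸))^(1/4) = (5.40×10^9)^(1/4).
T = 271 K.

T ≈ 271 K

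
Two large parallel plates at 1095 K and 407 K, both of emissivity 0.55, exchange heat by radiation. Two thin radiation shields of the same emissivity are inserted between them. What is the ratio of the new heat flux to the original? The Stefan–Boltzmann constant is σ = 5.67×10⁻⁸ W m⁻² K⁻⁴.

With N identical shields there are N+1 = 3 gaps in series, each with the same radiative resistance, so the flux falls to 1/(N+1) of its unshielded value.

ratio ≈ 0.333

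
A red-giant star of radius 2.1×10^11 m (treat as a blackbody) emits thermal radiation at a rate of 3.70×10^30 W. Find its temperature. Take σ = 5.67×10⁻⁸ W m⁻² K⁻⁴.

T ≈ 3290 K

A = 4πr² = 4π × (2.1×10^11)² = 5.54×10^23 m².
From P = σAT⁴, T = (P / σA)^(1/4) = (3.70×10^30 / (5.67×10⁻⁸ × 5.54×10^23))^(1/4).
T = (1.18×10^14)^(1/4) = 3290 K.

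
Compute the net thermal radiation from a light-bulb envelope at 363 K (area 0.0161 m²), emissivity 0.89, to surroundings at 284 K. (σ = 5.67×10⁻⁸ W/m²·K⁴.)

Q = εσA(T⁴ − T_s⁴). T⁴ − T_s⁴ = (363)⁴ − (284)⁴ = 1.74×10^10 − 6.51×10^9 = 1.09×10^10 K⁴.
Q = 0.89 × 5.67×10⁻⁸ × 0.0161 × 1.09×10^10 = 8.82 W.

Q ≈ 8.82 W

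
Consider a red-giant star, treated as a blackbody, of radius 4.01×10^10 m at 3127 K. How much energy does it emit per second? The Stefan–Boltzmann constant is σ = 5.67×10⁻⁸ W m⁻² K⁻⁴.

A = 4πr² = 4π × (4.01×10^10)² = 2.02×10^22 m².
P = σAT⁴ = 5.67×10⁻⁸ × 2.02×10^22 × (3127)⁴ = 5.67×10⁻⁸ × 2.02×10^22 × 9.56×10^13.
P = 1.10×10^29 W.

P ≈ 1.10×10^29 W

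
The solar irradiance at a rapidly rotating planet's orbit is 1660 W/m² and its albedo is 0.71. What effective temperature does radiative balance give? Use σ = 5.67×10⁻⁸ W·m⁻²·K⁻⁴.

Power absorbed = (1−a)S·πR²; power emitted = 4πR²σT⁴. Equating and cancelling πR²:
T = ((1−a)S / 4σ)^(1/4) = (481 / (4 × 5.67×10⁻⁸))^(1/4) = (2.12×10^9)^(1/4).
T = 215 K.

T ≈ 215 K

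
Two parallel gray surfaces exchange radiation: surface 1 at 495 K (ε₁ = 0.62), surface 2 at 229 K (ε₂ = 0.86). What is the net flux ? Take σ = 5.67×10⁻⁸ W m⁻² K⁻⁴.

q ≈ 1830 W/m²

For two large parallel gray plates, q = σ(T₁⁴ − T₂⁴) / (1/ε₁ + 1/ε₂ − 1).
1/ε₁ + 1/ε₂ − 1 = 1/0.62 + 1/0.86 − 1 = 1.776.
T₁⁴ − T₂⁴ = 6.00×10^10 − 2.75×10^9 = 5.73×10^10 K⁴.
q = 5.67×10⁻⁸ × 5.73×10^10 / 1.776 = 1830 W/m².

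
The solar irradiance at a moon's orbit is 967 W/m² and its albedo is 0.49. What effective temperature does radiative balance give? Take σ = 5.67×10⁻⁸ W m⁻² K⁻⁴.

Power absorbed = (1−a)S·πR²; power emitted = 4πR²σT⁴. Equating and cancelling πR²:
T = ((1−a)S / 4σ)^(1/4) = (493 / (4 × 5.67×10⁻⁸))^(1/4) = (2.17×10^9)^(1/4).
T = 216 K.

T ≈ 216 K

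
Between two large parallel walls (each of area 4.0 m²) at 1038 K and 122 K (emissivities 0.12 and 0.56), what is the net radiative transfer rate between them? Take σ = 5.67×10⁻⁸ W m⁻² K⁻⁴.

For two large parallel gray plates, q = σ(T₁⁴ − T₂⁴) / (1/ε₁ + 1/ε₂ − 1).
1/ε₁ + 1/ε₂ − 1 = 1/0.12 + 1/0.56 − 1 = 9.119.
T₁⁴ − T₂⁴ = 1.16×10^12 − 2.22×10^8 = 1.16×10^12 K⁴.
q = 5.67×10⁻⁸ × 1.16×10^12 / 9.119 = 7220 W/m².
Q = q·A = 7220 × 4.0 = 28900 W.

Q ≈ 28900 W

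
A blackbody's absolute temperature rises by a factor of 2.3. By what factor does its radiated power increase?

P ∝ T⁴, so the power scales as (2.3)⁴ = 28.0.

factor ≈ 28.0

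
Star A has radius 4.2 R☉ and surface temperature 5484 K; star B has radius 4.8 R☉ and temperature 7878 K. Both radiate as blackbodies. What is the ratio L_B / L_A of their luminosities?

L_B/L_A ≈ 5.56

L = 4πR²σT⁴ ∝ R²T⁴, so L_B/L_A = (4.8/4.2)² × (7878/5484)⁴ = 1.31 × 4.26 = 5.56.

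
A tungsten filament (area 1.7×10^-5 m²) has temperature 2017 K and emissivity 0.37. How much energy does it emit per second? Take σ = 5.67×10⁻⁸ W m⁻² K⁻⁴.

P ≈ 5.90 W

Stefan–Boltzmann: P = εσAT⁴ = 0.37 × 5.67×10⁻⁸ × 1.70×10^-5 × (2017)⁴ = 0.37 × 5.67×10⁻⁸ × 1.70×10^-5 × 1.66×10^13.
P = 5.90 W.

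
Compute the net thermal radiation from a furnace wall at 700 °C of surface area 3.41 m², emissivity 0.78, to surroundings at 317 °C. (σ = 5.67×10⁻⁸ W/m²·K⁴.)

Q ≈ 1.17×10^5 W

Convert: 700 °C = 973 K; 317 °C = 590 K.
Q = εσA(T⁴ − T_s⁴). T⁴ − T_s⁴ = (973)⁴ − (590)⁴ = 8.96×10^11 − 1.21×10^11 = 7.75×10^11 K⁴.
Q = 0.78 × 5.67×10⁻⁸ × 3.41 × 7.75×10^11 = 1.17×10^5 W.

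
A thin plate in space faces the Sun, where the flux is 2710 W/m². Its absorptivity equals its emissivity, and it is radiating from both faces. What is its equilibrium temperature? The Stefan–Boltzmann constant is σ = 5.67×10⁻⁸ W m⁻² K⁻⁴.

Absorbed flux αS = emitted flux 2εσT⁴ per unit area; with α = ε this gives T = (S/2σ)^(1/4).
T = (2710 / (2 × 5.67×10⁻⁸))^(1/4) = (2.39×10^10)^(1/4).
T = 393 K.

T ≈ 393 K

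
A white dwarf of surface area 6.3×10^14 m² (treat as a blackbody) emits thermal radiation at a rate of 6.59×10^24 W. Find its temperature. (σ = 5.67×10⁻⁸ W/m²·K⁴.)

From P = σAT⁴, T = (P / σA)^(1/4) = (6.59×10^24 / (5.67×10⁻⁸ × 6.30×10^14))^(1/4).
T = (1.84×10^17)^(1/4) = 20700 K.

T ≈ 20700 K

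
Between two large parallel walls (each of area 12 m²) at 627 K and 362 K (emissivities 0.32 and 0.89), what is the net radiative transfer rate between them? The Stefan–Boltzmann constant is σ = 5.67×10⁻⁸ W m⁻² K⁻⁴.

For two large parallel gray plates, q = σ(T₁⁴ − T₂⁴) / (1/ε₁ + 1/ε₂ − 1).
1/ε₁ + 1/ε₂ − 1 = 1/0.32 + 1/0.89 − 1 = 3.249.
T₁⁴ − T₂⁴ = 1.55×10^11 − 1.72×10^10 = 1.37×10^11 K⁴.
q = 5.67×10⁻⁸ × 1.37×10^11 / 3.249 = 2400 W/m².
Q = q·A = 2400 × 12 = 28800 W.

Q ≈ 28800 W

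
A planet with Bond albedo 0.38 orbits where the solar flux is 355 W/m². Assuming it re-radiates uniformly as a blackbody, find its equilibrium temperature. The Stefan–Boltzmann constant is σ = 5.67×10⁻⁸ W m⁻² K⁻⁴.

Power absorbed = (1−a)S·πR²; power emitted = 4πR²σT⁴. Equating and cancelling πR²:
T = ((1−a)S / 4σ)^(1/4) = (220 / (4 × 5.67×10⁻⁸))^(1/4) = (9.70×10^8)^(1/4).
T = 176 K.

T ≈ 176 K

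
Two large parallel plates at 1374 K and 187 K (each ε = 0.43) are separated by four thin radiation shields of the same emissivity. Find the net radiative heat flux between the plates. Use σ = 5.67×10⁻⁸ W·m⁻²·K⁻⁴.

q ≈ 11100 W/m²

Each of the 5 gaps contributes resistance (2/ε − 1) = 2/0.43 − 1 = 3.651; total = 18.26.
q = σ(T₁⁴ − T₂⁴) / 18.26 = 5.67×10⁻⁸ × 3.56×10^12 / 18.26 = 11100 W/m².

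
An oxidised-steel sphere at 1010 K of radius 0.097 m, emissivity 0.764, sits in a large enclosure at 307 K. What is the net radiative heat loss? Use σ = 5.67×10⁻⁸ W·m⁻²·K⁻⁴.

Q ≈ 5280 W

A = 4πr² = 4π × (0.097)² = 0.118 m².
Q = εσA(T⁴ − T_s⁴). T⁴ − T_s⁴ = (1010)⁴ − (307)⁴ = 1.04×10^12 − 8.88×10^9 = 1.03×10^12 K⁴.
Q = 0.764 × 5.67×10⁻⁸ × 0.118 × 1.03×10^12 = 5280 W.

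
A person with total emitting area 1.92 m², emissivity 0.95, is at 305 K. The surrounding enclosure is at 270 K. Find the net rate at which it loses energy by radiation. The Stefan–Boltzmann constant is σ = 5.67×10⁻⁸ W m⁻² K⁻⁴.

Q = εσA(T⁴ − T_s⁴). T⁴ − T_s⁴ = (305)⁴ − (270)⁴ = 8.65×10^9 − 5.31×10^9 = 3.34×10^9 K⁴.
Q = 0.95 × 5.67×10⁻⁸ × 1.92 × 3.34×10^9 = 345 W.

Q ≈ 345 W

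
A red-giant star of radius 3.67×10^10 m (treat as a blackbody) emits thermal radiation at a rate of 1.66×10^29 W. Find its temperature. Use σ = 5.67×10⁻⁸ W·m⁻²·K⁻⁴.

T ≈ 3630 K

A = 4πr² = 4π × (3.67×10^10)² = 1.69×10^22 m².
From P = σAT⁴, T = (P / σA)^(1/4) = (1.66×10^29 / (5.67×10⁻⁸ × 1.69×10^22))^(1/4).
T = (1.73×10^14)^(1/4) = 3630 K.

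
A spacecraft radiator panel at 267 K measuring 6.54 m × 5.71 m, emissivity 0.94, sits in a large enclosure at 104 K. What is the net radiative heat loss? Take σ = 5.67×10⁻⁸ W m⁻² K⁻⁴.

A = 6.54 × 5.71 = 37.3 m².
Q = εσA(T⁴ − T_s⁴). T⁴ − T_s⁴ = (267)⁴ − (104)⁴ = 5.08×10^9 − 1.17×10^8 = 4.97×10^9 K⁴.
Q = 0.94 × 5.67×10⁻⁸ × 37.3 × 4.97×10^9 = 9880 W.

Q ≈ 9880 W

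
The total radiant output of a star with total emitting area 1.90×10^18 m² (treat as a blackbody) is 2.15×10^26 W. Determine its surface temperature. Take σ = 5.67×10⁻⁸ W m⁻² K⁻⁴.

From P = σAT⁴, T = (P / σA)^(1/4) = (2.15×10^26 / (5.67×10⁻⁸ × 1.90×10^18))^(1/4).
T = (2.00×10^15)^(1/4) = 6680 K.

T ≈ 6680 K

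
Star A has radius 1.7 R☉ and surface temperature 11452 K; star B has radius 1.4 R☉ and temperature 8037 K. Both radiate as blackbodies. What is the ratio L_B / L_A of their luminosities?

L = 4πR²σT⁴ ∝ R²T⁴, so L_B/L_A = (1.4/1.7)² × (8037/11452)⁴ = 0.678 × 0.243 = 0.165.

L_B/L_A ≈ 0.165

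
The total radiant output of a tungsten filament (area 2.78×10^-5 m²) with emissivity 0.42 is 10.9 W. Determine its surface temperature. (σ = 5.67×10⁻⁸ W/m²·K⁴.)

From P = εσAT⁴, T = (P / εσA)^(1/4) = (10.9 / (0.42 × 5.67×10⁻⁸ × 2.78×10^-5))^(1/4).
T = (1.65×10^13)^(1/4) = 2010 K.

T ≈ 2010 K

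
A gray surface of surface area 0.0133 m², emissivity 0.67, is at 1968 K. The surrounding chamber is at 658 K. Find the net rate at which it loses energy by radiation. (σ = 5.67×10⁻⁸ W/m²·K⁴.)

Q = εσA(T⁴ − T_s⁴). T⁴ − T_s⁴ = (1968)⁴ − (658)⁴ = 1.50×10^13 − 1.87×10^11 = 1.48×10^13 K⁴.
Q = 0.67 × 5.67×10⁻⁸ × 0.0133 × 1.48×10^13 = 7480 W.

Q ≈ 7480 W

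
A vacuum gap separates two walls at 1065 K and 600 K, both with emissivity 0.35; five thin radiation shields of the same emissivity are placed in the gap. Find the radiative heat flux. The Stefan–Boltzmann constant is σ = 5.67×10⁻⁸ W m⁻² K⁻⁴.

Each of the 6 gaps contributes resistance (2/ε − 1) = 2/0.35 − 1 = 4.714; total = 28.29.
q = σ(T₁⁴ − T₂⁴) / 28.29 = 5.67×10⁻⁸ × 1.16×10^12 / 28.29 = 2320 W/m².

q ≈ 2320 W/m²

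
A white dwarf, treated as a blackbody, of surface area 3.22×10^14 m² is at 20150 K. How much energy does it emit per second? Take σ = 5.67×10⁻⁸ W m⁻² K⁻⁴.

P = σAT⁴ = 5.67×10⁻⁸ × 3.22×10^14 × (20150)⁴ = 5.67×10⁻⁸ × 3.22×10^14 × 1.65×10^17.
P = 3.01×10^24 W.

P ≈ 3.01×10^24 W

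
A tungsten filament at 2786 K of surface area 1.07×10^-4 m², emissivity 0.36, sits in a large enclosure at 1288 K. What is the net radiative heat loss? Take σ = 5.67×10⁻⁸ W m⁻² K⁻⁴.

Q ≈ 126 W

Q = εσA(T⁴ − T_s⁴). T⁴ − T_s⁴ = (2786)⁴ − (1288)⁴ = 6.02×10^13 − 2.75×10^12 = 5.75×10^13 K⁴.
Q = 0.36 × 5.67×10⁻⁸ × 1.07×10^-4 × 5.75×10^13 = 126 W.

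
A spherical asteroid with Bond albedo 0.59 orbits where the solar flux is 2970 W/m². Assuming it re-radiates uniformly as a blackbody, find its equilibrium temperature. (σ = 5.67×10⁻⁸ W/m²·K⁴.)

Power absorbed = (1−a)S·πR²; power emitted = 4πR²σT⁴. Equating and cancelling πR²:
T = ((1−a)S / 4σ)^(1/4) = (1220 / (4 × 5.67×10⁻⁸))^(1/4) = (5.37×10^9)^(1/4).
T = 271 K.

T ≈ 271 K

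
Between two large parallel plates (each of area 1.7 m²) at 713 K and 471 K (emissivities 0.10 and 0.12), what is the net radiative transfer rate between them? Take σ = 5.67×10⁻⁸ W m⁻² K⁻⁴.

Q ≈ 1160 W

For two large parallel gray plates, q = σ(T₁⁴ − T₂⁴) / (1/ε₁ + 1/ε₂ − 1).
1/ε₁ + 1/ε₂ − 1 = 1/0.10 + 1/0.12 − 1 = 17.33.
T₁⁴ − T₂⁴ = 2.58×10^11 − 4.92×10^10 = 2.09×10^11 K⁴.
q = 5.67×10⁻⁸ × 2.09×10^11 / 17.33 = 684 W/m².
Q = q·A = 684 × 1.7 = 1160 W.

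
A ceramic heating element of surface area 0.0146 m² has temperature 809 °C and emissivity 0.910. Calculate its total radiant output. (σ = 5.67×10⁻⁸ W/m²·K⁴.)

809 °C = 1082 K.
Stefan–Boltzmann: P = εσAT⁴ = 0.910 × 5.67×10⁻⁸ × 0.0146 × (1082)⁴ = 0.910 × 5.67×10⁻⁸ × 0.0146 × 1.37×10^12.
P = 1030 W.

P ≈ 1030 W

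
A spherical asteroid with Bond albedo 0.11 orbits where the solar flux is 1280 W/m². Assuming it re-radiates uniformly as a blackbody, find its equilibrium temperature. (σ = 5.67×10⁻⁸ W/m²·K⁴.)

T ≈ 266 K

Power absorbed = (1−a)S·πR²; power emitted = 4πR²σT⁴. Equating and cancelling πR²:
T = ((1−a)S / 4σ)^(1/4) = (1140 / (4 × 5.67×10⁻⁸))^(1/4) = (5.02×10^9)^(1/4).
T = 266 K.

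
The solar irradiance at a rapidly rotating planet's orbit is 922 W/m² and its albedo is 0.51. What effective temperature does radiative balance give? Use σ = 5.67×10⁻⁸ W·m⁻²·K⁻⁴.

T ≈ 211 K

Power absorbed = (1−a)S·πR²; power emitted = 4πR²σT⁴. Equating and cancelling πR²:
T = ((1−a)S / 4σ)^(1/4) = (452 / (4 × 5.67×10⁻⁸))^(1/4) = (1.99×10^9)^(1/4).
T = 211 K.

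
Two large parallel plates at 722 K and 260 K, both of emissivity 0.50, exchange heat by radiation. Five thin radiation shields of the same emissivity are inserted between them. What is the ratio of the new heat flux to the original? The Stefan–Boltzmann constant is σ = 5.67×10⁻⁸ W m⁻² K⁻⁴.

ratio ≈ 0.167

With N identical shields there are N+1 = 6 gaps in series, each with the same radiative resistance, so the flux falls to 1/(N+1) of its unshielded value.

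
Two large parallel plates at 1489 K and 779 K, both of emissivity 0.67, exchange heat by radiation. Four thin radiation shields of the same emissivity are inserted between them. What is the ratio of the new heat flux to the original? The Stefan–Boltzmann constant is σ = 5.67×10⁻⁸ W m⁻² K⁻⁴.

With N identical shields there are N+1 = 5 gaps in series, each with the same radiative resistance, so the flux falls to 1/(N+1) of its unshielded value.

ratio ≈ 0.200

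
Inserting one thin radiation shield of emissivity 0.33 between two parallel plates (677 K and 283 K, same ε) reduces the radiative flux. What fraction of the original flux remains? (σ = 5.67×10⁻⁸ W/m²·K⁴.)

ratio ≈ 0.500

With N identical shields there are N+1 = 2 gaps in series, each with the same radiative resistance, so the flux falls to 1/(N+1) of its unshielded value.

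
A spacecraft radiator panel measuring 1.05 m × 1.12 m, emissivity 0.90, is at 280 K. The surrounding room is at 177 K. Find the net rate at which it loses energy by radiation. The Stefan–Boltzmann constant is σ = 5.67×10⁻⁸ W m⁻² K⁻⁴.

Q ≈ 310 W

A = 1.05 × 1.12 = 1.18 m².
Q = εσA(T⁴ − T_s⁴). T⁴ − T_s⁴ = (280)⁴ − (177)⁴ = 6.15×10^9 − 9.82×10^8 = 5.17×10^9 K⁴.
Q = 0.90 × 5.67×10⁻⁸ × 1.18 × 5.17×10^9 = 310 W.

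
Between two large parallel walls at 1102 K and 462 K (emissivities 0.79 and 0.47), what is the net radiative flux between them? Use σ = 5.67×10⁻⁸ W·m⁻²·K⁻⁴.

For two large parallel gray plates, q = σ(T₁⁴ − T₂⁴) / (1/ε₁ + 1/ε₂ − 1).
1/ε₁ + 1/ε₂ − 1 = 1/0.79 + 1/0.47 − 1 = 2.393.
T₁⁴ − T₂⁴ = 1.47×10^12 − 4.56×10^10 = 1.43×10^12 K⁴.
q = 5.67×10⁻⁸ × 1.43×10^12 / 2.393 = 33900 W/m².

q ≈ 33900 W/m²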